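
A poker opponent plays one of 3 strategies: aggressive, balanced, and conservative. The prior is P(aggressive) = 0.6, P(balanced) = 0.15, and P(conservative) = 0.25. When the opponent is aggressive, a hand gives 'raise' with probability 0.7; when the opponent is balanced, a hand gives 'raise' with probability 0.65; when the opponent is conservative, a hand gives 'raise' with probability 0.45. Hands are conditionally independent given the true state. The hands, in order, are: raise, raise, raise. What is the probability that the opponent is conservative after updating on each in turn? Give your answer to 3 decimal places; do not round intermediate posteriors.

After 'raise': normaliser = 0.7·0.6000 + 0.65·0.1500 + 0.45·0.2500; P(aggressive) ≈ 0.6667, P(balanced) ≈ 0.1548, P(conservative) ≈ 0.1786
After 'raise': normaliser = 0.7·0.6667 + 0.65·0.1548 + 0.45·0.1786; P(aggressive) ≈ 0.7206, P(balanced) ≈ 0.1553, P(conservative) ≈ 0.1241
After 'raise': normaliser = 0.7·0.7206 + 0.65·0.1553 + 0.45·0.1241; P(aggressive) ≈ 0.7629, P(balanced) ≈ 0.1527, P(conservative) ≈ 0.0844

0.084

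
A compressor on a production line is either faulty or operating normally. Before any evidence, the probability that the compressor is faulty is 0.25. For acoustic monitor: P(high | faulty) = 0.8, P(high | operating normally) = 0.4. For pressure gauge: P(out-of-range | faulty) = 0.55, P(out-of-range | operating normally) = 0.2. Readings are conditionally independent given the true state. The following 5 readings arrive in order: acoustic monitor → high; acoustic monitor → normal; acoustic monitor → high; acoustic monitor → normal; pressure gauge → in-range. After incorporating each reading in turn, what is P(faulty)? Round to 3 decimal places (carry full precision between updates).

After acoustic monitor='high': P(faulty) = 0.8·0.2500 / (0.8·0.2500 + 0.4·0.7500) ≈ 0.4000
After acoustic monitor='normal': P(faulty) = 0.2·0.4000 / (0.2·0.4000 + 0.6·0.6000) ≈ 0.1818
After acoustic monitor='high': P(faulty) = 0.8·0.1818 / (0.8·0.1818 + 0.4·0.8182) ≈ 0.3077
After acoustic monitor='normal': P(faulty) = 0.2·0.3077 / (0.2·0.3077 + 0.6·0.6923) ≈ 0.1290
After pressure gauge='in-range': P(faulty) = 0.45·0.1290 / (0.45·0.1290 + 0.8·0.8710) ≈ 0.0769

0.077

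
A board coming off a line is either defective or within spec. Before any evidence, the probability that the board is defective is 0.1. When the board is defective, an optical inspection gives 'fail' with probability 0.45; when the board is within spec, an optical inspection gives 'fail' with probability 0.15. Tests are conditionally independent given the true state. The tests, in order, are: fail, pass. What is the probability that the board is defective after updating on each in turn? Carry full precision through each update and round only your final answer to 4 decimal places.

0.1774

After 'fail': P(defective) = 0.45·0.1000 / (0.45·0.1000 + 0.15·0.9000) ≈ 0.2500
After 'pass': P(defective) = 0.55·0.2500 / (0.55·0.2500 + 0.85·0.7500) ≈ 0.1774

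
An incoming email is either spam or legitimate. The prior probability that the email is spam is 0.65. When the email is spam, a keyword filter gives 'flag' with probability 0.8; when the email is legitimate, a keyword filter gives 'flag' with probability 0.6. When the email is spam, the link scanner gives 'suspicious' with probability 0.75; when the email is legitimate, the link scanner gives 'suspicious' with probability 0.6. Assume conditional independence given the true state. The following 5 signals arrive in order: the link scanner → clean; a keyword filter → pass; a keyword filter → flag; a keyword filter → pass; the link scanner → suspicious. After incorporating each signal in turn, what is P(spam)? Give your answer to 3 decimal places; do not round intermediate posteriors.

After the link scanner='clean': P(spam) = 0.25·0.6500 / (0.25·0.6500 + 0.4·0.3500) ≈ 0.5372
After a keyword filter='pass': P(spam) = 0.2·0.5372 / (0.2·0.5372 + 0.4·0.4628) ≈ 0.3672
After a keyword filter='flag': P(spam) = 0.8·0.3672 / (0.8·0.3672 + 0.6·0.6328) ≈ 0.4362
After a keyword filter='pass': P(spam) = 0.2·0.4362 / (0.2·0.4362 + 0.4·0.5638) ≈ 0.2790
After the link scanner='suspicious': P(spam) = 0.75·0.2790 / (0.75·0.2790 + 0.6·0.7210) ≈ 0.3260

0.326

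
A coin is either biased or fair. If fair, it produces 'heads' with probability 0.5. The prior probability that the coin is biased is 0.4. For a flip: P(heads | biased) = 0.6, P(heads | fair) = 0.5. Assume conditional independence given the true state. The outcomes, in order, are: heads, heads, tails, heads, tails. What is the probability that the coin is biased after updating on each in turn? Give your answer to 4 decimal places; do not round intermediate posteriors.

After 'heads': P(biased) = 0.6·0.4000 / (0.6·0.4000 + 0.5·0.6000) ≈ 0.4444
After 'heads': P(biased) = 0.6·0.4444 / (0.6·0.4444 + 0.5·0.5556) ≈ 0.4898
After 'tails': P(biased) = 0.4·0.4898 / (0.4·0.4898 + 0.5·0.5102) ≈ 0.4344
After 'heads': P(biased) = 0.6·0.4344 / (0.6·0.4344 + 0.5·0.5656) ≈ 0.4796
After 'tails': P(biased) = 0.4·0.4796 / (0.4·0.4796 + 0.5·0.5204) ≈ 0.4244

0.4244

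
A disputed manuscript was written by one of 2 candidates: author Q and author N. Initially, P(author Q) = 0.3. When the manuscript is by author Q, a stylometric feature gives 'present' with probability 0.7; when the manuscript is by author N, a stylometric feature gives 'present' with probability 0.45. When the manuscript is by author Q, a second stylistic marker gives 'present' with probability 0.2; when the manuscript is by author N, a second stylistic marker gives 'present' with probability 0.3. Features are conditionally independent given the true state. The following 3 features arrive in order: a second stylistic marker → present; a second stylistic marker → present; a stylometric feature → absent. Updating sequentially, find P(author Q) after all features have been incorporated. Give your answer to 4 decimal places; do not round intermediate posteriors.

0.0941

After a second stylistic marker='present': P(author Q) = 0.2·0.3000 / (0.2·0.3000 + 0.3·0.7000) ≈ 0.2222
After a second stylistic marker='present': P(author Q) = 0.2·0.2222 / (0.2·0.2222 + 0.3·0.7778) ≈ 0.1600
After a stylometric feature='absent': P(author Q) = 0.3·0.1600 / (0.3·0.1600 + 0.55·0.8400) ≈ 0.0941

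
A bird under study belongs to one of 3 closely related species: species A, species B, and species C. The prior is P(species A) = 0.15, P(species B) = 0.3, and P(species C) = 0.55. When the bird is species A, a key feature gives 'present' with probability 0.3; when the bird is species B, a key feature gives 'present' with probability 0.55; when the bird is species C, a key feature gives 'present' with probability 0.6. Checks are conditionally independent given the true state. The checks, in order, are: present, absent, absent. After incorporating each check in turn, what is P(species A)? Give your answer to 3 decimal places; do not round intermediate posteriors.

0.204

After 'present': normaliser = 0.3·0.1500 + 0.55·0.3000 + 0.6·0.5500; P(species A) ≈ 0.0833, P(species B) ≈ 0.3056, P(species C) ≈ 0.6111
After 'absent': normaliser = 0.7·0.0833 + 0.45·0.3056 + 0.4·0.6111; P(species A) ≈ 0.1325, P(species B) ≈ 0.3123, P(species C) ≈ 0.5552
After 'absent': normaliser = 0.7·0.1325 + 0.45·0.3123 + 0.4·0.5552; P(species A) ≈ 0.2037, P(species B) ≈ 0.3086, P(species C) ≈ 0.4877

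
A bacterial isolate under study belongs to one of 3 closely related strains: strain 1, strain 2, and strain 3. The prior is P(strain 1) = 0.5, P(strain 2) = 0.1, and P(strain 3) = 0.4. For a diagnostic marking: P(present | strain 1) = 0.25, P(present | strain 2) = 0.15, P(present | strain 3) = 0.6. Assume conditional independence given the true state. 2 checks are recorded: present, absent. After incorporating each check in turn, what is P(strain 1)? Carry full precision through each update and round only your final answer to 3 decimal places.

0.463

After 'present': normaliser = 0.25·0.5000 + 0.15·0.1000 + 0.6·0.4000; P(strain 1) ≈ 0.3289, P(strain 2) ≈ 0.0395, P(strain 3) ≈ 0.6316
After 'absent': normaliser = 0.75·0.3289 + 0.85·0.0395 + 0.4·0.6316; P(strain 1) ≈ 0.4630, P(strain 2) ≈ 0.0630, P(strain 3) ≈ 0.4741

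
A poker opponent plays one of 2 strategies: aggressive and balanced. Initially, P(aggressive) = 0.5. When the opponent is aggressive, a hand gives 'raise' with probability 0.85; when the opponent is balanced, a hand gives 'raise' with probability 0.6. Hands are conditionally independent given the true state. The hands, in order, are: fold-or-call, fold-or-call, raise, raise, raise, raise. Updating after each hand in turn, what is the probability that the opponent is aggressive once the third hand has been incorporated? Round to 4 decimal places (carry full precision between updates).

Each posterior becomes the prior for the next update.
After 'fold-or-call': P(aggressive) = 0.15·0.5000 / (0.15·0.5000 + 0.4·0.5000) ≈ 0.2727
After 'fold-or-call': P(aggressive) = 0.15·0.2727 / (0.15·0.2727 + 0.4·0.7273) ≈ 0.1233
After 'raise': P(aggressive) = 0.85·0.1233 / (0.85·0.1233 + 0.6·0.8767) ≈ 0.1661

0.1661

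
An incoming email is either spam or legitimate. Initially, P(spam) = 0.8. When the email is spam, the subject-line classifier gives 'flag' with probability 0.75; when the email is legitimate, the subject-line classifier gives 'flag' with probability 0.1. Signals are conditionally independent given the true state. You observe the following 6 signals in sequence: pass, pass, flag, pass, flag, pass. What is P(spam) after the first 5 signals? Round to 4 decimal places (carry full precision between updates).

After 'pass': P(spam) = 0.25·0.8000 / (0.25·0.8000 + 0.9·0.2000) ≈ 0.5263
After 'pass': P(spam) = 0.25·0.5263 / (0.25·0.5263 + 0.9·0.4737) ≈ 0.2358
After 'flag': P(spam) = 0.75·0.2358 / (0.75·0.2358 + 0.1·0.7642) ≈ 0.6983
After 'pass': P(spam) = 0.25·0.6983 / (0.25·0.6983 + 0.9·0.3017) ≈ 0.3914
After 'flag': P(spam) = 0.75·0.3914 / (0.75·0.3914 + 0.1·0.6086) ≈ 0.8283

0.8283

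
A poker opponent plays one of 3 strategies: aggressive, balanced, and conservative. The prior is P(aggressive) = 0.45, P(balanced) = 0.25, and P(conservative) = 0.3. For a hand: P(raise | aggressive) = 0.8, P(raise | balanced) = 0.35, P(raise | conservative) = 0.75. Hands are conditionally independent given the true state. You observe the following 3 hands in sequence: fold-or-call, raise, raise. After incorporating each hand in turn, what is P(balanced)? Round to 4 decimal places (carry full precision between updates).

0.1663

After 'fold-or-call': normaliser = 0.2·0.4500 + 0.65·0.2500 + 0.25·0.3000; P(aggressive) ≈ 0.2748, P(balanced) ≈ 0.4962, P(conservative) ≈ 0.2290
After 'raise': normaliser = 0.8·0.2748 + 0.35·0.4962 + 0.75·0.2290; P(aggressive) ≈ 0.3889, P(balanced) ≈ 0.3072, P(conservative) ≈ 0.3038
After 'raise': normaliser = 0.8·0.3889 + 0.35·0.3072 + 0.75·0.3038; P(aggressive) ≈ 0.4812, P(balanced) ≈ 0.1663, P(conservative) ≈ 0.3525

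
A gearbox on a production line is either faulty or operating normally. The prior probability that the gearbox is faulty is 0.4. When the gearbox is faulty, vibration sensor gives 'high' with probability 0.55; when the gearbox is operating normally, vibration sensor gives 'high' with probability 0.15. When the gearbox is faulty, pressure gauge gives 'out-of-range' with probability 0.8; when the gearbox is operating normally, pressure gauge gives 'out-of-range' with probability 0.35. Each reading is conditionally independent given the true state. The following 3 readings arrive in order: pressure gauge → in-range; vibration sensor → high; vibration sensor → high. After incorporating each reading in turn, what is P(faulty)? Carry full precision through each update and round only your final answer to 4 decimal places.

After pressure gauge='in-range': P(faulty) = 0.2·0.4000 / (0.2·0.4000 + 0.65·0.6000) ≈ 0.1702
After vibration sensor='high': P(faulty) = 0.55·0.1702 / (0.55·0.1702 + 0.15·0.8298) ≈ 0.4293
After vibration sensor='high': P(faulty) = 0.55·0.4293 / (0.55·0.4293 + 0.15·0.5707) ≈ 0.7339

0.7339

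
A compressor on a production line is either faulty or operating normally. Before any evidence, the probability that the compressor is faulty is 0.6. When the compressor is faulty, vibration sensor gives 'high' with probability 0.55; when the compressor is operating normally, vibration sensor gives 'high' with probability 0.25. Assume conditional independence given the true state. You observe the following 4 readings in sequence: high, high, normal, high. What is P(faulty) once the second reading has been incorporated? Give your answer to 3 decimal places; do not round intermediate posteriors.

0.879

Each posterior becomes the prior for the next update.
After 'high': P(faulty) = 0.55·0.6000 / (0.55·0.6000 + 0.25·0.4000) ≈ 0.7674
After 'high': P(faulty) = 0.55·0.7674 / (0.55·0.7674 + 0.25·0.2326) ≈ 0.8789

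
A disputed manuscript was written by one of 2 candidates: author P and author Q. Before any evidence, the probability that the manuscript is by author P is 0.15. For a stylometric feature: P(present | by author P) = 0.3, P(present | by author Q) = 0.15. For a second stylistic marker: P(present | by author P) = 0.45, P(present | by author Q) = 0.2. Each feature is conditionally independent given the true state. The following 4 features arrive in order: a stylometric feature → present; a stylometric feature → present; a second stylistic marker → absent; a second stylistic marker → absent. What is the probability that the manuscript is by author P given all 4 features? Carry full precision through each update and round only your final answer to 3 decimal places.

0.250

Apply Bayes' rule sequentially, carrying P(author P) forward.
After a stylometric feature='present': P(author P) = 0.3·0.1500 / (0.3·0.1500 + 0.15·0.8500) ≈ 0.2609
After a stylometric feature='present': P(author P) = 0.3·0.2609 / (0.3·0.2609 + 0.15·0.7391) ≈ 0.4138
After a second stylistic marker='absent': P(author P) = 0.55·0.4138 / (0.55·0.4138 + 0.8·0.5862) ≈ 0.3267
After a second stylistic marker='absent': P(author P) = 0.55·0.3267 / (0.55·0.3267 + 0.8·0.6733) ≈ 0.2502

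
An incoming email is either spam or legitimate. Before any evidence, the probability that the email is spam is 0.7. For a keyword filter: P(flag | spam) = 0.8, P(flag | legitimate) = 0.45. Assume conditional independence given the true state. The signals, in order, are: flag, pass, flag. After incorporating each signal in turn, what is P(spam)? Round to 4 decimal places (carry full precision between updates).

0.7284

Apply Bayes' rule sequentially, carrying P(spam) forward.
After 'flag': P(spam) = 0.8·0.7000 / (0.8·0.7000 + 0.45·0.3000) ≈ 0.8058
After 'pass': P(spam) = 0.2·0.8058 / (0.2·0.8058 + 0.55·0.1942) ≈ 0.6013
After 'flag': P(spam) = 0.8·0.6013 / (0.8·0.6013 + 0.45·0.3987) ≈ 0.7284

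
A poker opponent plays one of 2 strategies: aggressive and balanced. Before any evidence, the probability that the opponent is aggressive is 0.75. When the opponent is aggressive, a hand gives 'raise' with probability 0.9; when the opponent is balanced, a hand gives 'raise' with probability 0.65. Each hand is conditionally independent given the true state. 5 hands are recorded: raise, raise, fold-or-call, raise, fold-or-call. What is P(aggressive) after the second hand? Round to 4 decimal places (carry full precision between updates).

0.8519

Each posterior becomes the prior for the next update.
After 'raise': P(aggressive) = 0.9·0.7500 / (0.9·0.7500 + 0.65·0.2500) ≈ 0.8060
After 'raise': P(aggressive) = 0.9·0.8060 / (0.9·0.8060 + 0.65·0.1940) ≈ 0.8519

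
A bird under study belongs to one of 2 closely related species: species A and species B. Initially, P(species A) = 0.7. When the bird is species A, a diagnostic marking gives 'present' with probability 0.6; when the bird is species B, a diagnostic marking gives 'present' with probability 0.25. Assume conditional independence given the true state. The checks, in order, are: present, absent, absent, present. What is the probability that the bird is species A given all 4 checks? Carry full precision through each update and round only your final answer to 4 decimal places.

After 'present': P(species A) = 0.6·0.7000 / (0.6·0.7000 + 0.25·0.3000) ≈ 0.8485
After 'absent': P(species A) = 0.4·0.8485 / (0.4·0.8485 + 0.75·0.1515) ≈ 0.7492
After 'absent': P(species A) = 0.4·0.7492 / (0.4·0.7492 + 0.75·0.2508) ≈ 0.6143
After 'present': P(species A) = 0.6·0.6143 / (0.6·0.6143 + 0.25·0.3857) ≈ 0.7927

0.7927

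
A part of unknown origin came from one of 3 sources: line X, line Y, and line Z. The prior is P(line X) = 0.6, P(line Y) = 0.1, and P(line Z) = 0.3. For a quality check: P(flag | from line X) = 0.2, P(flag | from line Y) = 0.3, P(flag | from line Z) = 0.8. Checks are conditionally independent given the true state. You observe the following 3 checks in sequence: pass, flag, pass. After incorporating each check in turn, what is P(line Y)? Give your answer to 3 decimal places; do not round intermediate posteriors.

After 'pass': normaliser = 0.8·0.6000 + 0.7·0.1000 + 0.2·0.3000; P(line X) ≈ 0.7869, P(line Y) ≈ 0.1148, P(line Z) ≈ 0.0984
After 'flag': normaliser = 0.2·0.7869 + 0.3·0.1148 + 0.8·0.0984; P(line X) ≈ 0.5818, P(line Y) ≈ 0.1273, P(line Z) ≈ 0.2909
After 'pass': normaliser = 0.8·0.5818 + 0.7·0.1273 + 0.2·0.2909; P(line X) ≈ 0.7596, P(line Y) ≈ 0.1454, P(line Z) ≈ 0.0950

0.145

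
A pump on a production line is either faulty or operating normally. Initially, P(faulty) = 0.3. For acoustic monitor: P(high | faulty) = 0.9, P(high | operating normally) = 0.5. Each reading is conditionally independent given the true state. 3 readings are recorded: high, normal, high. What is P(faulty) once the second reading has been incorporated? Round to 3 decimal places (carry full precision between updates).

0.134

After 'high': P(faulty) = 0.9·0.3000 / (0.9·0.3000 + 0.5·0.7000) ≈ 0.4355
After 'normal': P(faulty) = 0.1·0.4355 / (0.1·0.4355 + 0.5·0.5645) ≈ 0.1337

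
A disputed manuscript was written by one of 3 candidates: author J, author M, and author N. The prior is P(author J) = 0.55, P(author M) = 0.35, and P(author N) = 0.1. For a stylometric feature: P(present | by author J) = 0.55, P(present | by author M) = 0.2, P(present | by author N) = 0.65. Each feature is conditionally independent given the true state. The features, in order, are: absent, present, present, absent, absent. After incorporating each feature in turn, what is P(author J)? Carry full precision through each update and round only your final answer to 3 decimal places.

After 'absent': normaliser = 0.45·0.5500 + 0.8·0.3500 + 0.35·0.1000; P(author J) ≈ 0.4400, P(author M) ≈ 0.4978, P(author N) ≈ 0.0622
After 'present': normaliser = 0.55·0.4400 + 0.2·0.4978 + 0.65·0.0622; P(author J) ≈ 0.6335, P(author M) ≈ 0.2606, P(author N) ≈ 0.1059
After 'present': normaliser = 0.55·0.6335 + 0.2·0.2606 + 0.65·0.1059; P(author J) ≈ 0.7423, P(author M) ≈ 0.1110, P(author N) ≈ 0.1466
After 'absent': normaliser = 0.45·0.7423 + 0.8·0.1110 + 0.35·0.1466; P(author J) ≈ 0.7044, P(author M) ≈ 0.1873, P(author N) ≈ 0.1082
After 'absent': normaliser = 0.45·0.7044 + 0.8·0.1873 + 0.35·0.1082; P(author J) ≈ 0.6280, P(author M) ≈ 0.2969, P(author N) ≈ 0.0750

0.628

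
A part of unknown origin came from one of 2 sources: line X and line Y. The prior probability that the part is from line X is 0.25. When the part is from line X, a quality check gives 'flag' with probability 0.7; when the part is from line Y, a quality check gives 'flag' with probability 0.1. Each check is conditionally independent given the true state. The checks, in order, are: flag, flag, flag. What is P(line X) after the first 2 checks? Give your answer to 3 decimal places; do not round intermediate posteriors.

0.942

After 'flag': P(line X) = 0.7·0.2500 / (0.7·0.2500 + 0.1·0.7500) ≈ 0.7000
After 'flag': P(line X) = 0.7·0.7000 / (0.7·0.7000 + 0.1·0.3000) ≈ 0.9423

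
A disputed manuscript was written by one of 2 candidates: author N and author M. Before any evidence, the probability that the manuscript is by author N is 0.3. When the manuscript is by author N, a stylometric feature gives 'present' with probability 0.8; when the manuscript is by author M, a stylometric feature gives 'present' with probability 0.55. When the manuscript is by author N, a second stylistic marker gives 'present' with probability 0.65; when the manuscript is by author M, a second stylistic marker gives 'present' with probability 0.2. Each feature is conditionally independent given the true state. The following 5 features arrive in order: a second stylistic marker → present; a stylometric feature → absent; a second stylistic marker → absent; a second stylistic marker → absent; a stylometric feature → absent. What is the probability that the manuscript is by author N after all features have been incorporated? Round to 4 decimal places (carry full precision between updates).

0.0500

Each posterior becomes the prior for the next update.
After a second stylistic marker='present': P(author N) = 0.65·0.3000 / (0.65·0.3000 + 0.2·0.7000) ≈ 0.5821
After a stylometric feature='absent': P(author N) = 0.2·0.5821 / (0.2·0.5821 + 0.45·0.4179) ≈ 0.3824
After a second stylistic marker='absent': P(author N) = 0.35·0.3824 / (0.35·0.3824 + 0.8·0.6176) ≈ 0.2131
After a second stylistic marker='absent': P(author N) = 0.35·0.2131 / (0.35·0.2131 + 0.8·0.7869) ≈ 0.1059
After a stylometric feature='absent': P(author N) = 0.2·0.1059 / (0.2·0.1059 + 0.45·0.8941) ≈ 0.0500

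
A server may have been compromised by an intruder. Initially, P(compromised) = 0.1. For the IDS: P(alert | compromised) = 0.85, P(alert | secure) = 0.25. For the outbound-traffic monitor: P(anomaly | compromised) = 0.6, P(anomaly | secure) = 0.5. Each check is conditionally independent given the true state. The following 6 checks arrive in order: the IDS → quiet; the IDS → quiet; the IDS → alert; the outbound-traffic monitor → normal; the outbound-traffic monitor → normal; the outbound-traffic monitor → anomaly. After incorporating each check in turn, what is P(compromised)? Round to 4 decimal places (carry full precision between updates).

0.0115

Apply Bayes' rule sequentially, carrying P(compromised) forward.
After the IDS='quiet': P(compromised) = 0.15·0.1000 / (0.15·0.1000 + 0.75·0.9000) ≈ 0.0217
After the IDS='quiet': P(compromised) = 0.15·0.0217 / (0.15·0.0217 + 0.75·0.9783) ≈ 0.0044
After the IDS='alert': P(compromised) = 0.85·0.0044 / (0.85·0.0044 + 0.25·0.9956) ≈ 0.0149
After the outbound-traffic monitor='normal': P(compromised) = 0.4·0.0149 / (0.4·0.0149 + 0.5·0.9851) ≈ 0.0119
After the outbound-traffic monitor='normal': P(compromised) = 0.4·0.0119 / (0.4·0.0119 + 0.5·0.9881) ≈ 0.0096
After the outbound-traffic monitor='anomaly': P(compromised) = 0.6·0.0096 / (0.6·0.0096 + 0.5·0.9904) ≈ 0.0115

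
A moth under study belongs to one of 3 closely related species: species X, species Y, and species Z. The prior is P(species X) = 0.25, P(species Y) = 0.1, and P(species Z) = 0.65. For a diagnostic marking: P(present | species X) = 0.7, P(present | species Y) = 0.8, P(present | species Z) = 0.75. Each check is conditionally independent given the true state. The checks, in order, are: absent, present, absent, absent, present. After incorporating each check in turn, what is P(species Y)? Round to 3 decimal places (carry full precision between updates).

0.054

After 'absent': normaliser = 0.3·0.2500 + 0.2·0.1000 + 0.25·0.6500; P(species X) ≈ 0.2913, P(species Y) ≈ 0.0777, P(species Z) ≈ 0.6311
After 'present': normaliser = 0.7·0.2913 + 0.8·0.0777 + 0.75·0.6311; P(species X) ≈ 0.2758, P(species Y) ≈ 0.0840, P(species Z) ≈ 0.6402
After 'absent': normaliser = 0.3·0.2758 + 0.2·0.0840 + 0.25·0.6402; P(species X) ≈ 0.3187, P(species Y) ≈ 0.0648, P(species Z) ≈ 0.6165
After 'absent': normaliser = 0.3·0.3187 + 0.2·0.0648 + 0.25·0.6165; P(species X) ≈ 0.3640, P(species Y) ≈ 0.0493, P(species Z) ≈ 0.5867
After 'present': normaliser = 0.7·0.3640 + 0.8·0.0493 + 0.75·0.5867; P(species X) ≈ 0.3470, P(species Y) ≈ 0.0537, P(species Z) ≈ 0.5993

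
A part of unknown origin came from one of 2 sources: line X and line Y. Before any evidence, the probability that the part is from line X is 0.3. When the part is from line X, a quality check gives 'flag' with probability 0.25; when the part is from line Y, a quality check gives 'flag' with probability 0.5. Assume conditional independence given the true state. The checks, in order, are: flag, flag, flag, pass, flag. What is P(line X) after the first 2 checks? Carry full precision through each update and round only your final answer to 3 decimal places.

After 'flag': P(line X) = 0.25·0.3000 / (0.25·0.3000 + 0.5·0.7000) ≈ 0.1765
After 'flag': P(line X) = 0.25·0.1765 / (0.25·0.1765 + 0.5·0.8235) ≈ 0.0968

0.097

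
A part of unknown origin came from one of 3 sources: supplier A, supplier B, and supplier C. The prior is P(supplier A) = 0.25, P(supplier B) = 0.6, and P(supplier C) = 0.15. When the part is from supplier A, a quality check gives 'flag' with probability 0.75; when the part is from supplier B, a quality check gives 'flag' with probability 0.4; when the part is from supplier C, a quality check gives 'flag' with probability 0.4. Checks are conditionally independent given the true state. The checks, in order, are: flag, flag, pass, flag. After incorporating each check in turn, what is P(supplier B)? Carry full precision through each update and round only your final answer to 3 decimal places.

0.418

Each posterior becomes the prior for the next update.
After 'flag': normaliser = 0.75·0.2500 + 0.4·0.6000 + 0.4·0.1500; P(supplier A) ≈ 0.3846, P(supplier B) ≈ 0.4923, P(supplier C) ≈ 0.1231
After 'flag': normaliser = 0.75·0.3846 + 0.4·0.4923 + 0.4·0.1231; P(supplier A) ≈ 0.5396, P(supplier B) ≈ 0.3683, P(supplier C) ≈ 0.0921
After 'pass': normaliser = 0.25·0.5396 + 0.6·0.3683 + 0.6·0.0921; P(supplier A) ≈ 0.3281, P(supplier B) ≈ 0.5375, P(supplier C) ≈ 0.1344
After 'flag': normaliser = 0.75·0.3281 + 0.4·0.5375 + 0.4·0.1344; P(supplier A) ≈ 0.4780, P(supplier B) ≈ 0.4176, P(supplier C) ≈ 0.1044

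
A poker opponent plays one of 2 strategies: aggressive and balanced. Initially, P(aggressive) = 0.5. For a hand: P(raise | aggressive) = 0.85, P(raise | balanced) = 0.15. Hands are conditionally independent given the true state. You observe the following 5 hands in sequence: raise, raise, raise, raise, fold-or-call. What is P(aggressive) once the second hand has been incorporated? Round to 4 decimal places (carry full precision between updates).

0.9698

After 'raise': P(aggressive) = 0.85·0.5000 / (0.85·0.5000 + 0.15·0.5000) ≈ 0.8500
After 'raise': P(aggressive) = 0.85·0.8500 / (0.85·0.8500 + 0.15·0.1500) ≈ 0.9698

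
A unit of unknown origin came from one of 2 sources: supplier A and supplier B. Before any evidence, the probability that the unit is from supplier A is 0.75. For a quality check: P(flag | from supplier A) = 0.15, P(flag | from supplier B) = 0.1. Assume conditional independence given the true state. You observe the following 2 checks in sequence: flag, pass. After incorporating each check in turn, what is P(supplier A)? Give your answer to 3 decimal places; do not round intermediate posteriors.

0.810

After 'flag': P(supplier A) = 0.15·0.7500 / (0.15·0.7500 + 0.1·0.2500) ≈ 0.8182
After 'pass': P(supplier A) = 0.85·0.8182 / (0.85·0.8182 + 0.9·0.1818) ≈ 0.8095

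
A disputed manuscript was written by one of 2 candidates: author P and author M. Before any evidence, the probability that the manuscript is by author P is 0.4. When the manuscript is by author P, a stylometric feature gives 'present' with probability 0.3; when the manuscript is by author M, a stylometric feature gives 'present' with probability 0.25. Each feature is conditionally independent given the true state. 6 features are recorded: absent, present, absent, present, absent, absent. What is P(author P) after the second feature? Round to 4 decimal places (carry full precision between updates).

0.4275

After 'absent': P(author P) = 0.7·0.4000 / (0.7·0.4000 + 0.75·0.6000) ≈ 0.3836
After 'present': P(author P) = 0.3·0.3836 / (0.3·0.3836 + 0.25·0.6164) ≈ 0.4275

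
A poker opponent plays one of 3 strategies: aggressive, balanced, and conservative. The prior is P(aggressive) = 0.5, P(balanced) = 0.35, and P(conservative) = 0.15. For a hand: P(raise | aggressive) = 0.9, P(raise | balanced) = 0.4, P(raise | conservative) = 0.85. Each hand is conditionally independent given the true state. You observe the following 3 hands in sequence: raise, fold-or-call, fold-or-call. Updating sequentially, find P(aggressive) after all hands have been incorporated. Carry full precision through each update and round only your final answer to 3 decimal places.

0.078

After 'raise': normaliser = 0.9·0.5000 + 0.4·0.3500 + 0.85·0.1500; P(aggressive) ≈ 0.6272, P(balanced) ≈ 0.1951, P(conservative) ≈ 0.1777
After 'fold-or-call': normaliser = 0.1·0.6272 + 0.6·0.1951 + 0.15·0.1777; P(aggressive) ≈ 0.3038, P(balanced) ≈ 0.5671, P(conservative) ≈ 0.1291
After 'fold-or-call': normaliser = 0.1·0.3038 + 0.6·0.5671 + 0.15·0.1291; P(aggressive) ≈ 0.0779, P(balanced) ≈ 0.8724, P(conservative) ≈ 0.0497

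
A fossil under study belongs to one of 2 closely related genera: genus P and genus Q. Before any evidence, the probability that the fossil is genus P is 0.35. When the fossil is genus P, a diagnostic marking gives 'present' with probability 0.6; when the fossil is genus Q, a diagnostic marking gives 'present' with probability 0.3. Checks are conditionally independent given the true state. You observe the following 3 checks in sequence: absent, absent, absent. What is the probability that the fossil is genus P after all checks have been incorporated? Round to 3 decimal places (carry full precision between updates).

After 'absent': P(genus P) = 0.4·0.3500 / (0.4·0.3500 + 0.7·0.6500) ≈ 0.2353
After 'absent': P(genus P) = 0.4·0.2353 / (0.4·0.2353 + 0.7·0.7647) ≈ 0.1495
After 'absent': P(genus P) = 0.4·0.1495 / (0.4·0.1495 + 0.7·0.8505) ≈ 0.0913

0.091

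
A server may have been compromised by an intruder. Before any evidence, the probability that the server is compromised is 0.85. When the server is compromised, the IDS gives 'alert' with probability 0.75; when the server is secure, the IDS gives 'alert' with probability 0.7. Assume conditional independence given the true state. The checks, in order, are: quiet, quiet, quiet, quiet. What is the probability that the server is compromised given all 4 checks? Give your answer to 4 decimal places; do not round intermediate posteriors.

0.7321

After 'quiet': P(compromised) = 0.25·0.8500 / (0.25·0.8500 + 0.3·0.1500) ≈ 0.8252
After 'quiet': P(compromised) = 0.25·0.8252 / (0.25·0.8252 + 0.3·0.1748) ≈ 0.7974
After 'quiet': P(compromised) = 0.25·0.7974 / (0.25·0.7974 + 0.3·0.2026) ≈ 0.7663
After 'quiet': P(compromised) = 0.25·0.7663 / (0.25·0.7663 + 0.3·0.2337) ≈ 0.7321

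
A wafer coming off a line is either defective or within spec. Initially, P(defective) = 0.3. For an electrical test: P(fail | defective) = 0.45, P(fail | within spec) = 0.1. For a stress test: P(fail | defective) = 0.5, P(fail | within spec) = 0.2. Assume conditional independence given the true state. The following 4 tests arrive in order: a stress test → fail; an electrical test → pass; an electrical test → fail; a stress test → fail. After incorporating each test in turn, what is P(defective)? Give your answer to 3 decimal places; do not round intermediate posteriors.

After a stress test='fail': P(defective) = 0.5·0.3000 / (0.5·0.3000 + 0.2·0.7000) ≈ 0.5172
After an electrical test='pass': P(defective) = 0.55·0.5172 / (0.55·0.5172 + 0.9·0.4828) ≈ 0.3957
After an electrical test='fail': P(defective) = 0.45·0.3957 / (0.45·0.3957 + 0.1·0.6043) ≈ 0.7466
After a stress test='fail': P(defective) = 0.5·0.7466 / (0.5·0.7466 + 0.2·0.2534) ≈ 0.8805

0.880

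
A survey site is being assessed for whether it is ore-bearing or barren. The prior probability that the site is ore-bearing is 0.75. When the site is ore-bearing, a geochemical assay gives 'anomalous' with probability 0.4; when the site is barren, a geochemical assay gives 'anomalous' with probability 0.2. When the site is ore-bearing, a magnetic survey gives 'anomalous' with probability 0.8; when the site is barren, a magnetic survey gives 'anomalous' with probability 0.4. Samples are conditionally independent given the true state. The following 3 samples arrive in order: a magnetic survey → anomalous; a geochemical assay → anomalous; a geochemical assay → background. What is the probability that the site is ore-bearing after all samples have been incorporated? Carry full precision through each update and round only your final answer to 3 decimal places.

After a magnetic survey='anomalous': P(ore) = 0.8·0.7500 / (0.8·0.7500 + 0.4·0.2500) ≈ 0.8571
After a geochemical assay='anomalous': P(ore) = 0.4·0.8571 / (0.4·0.8571 + 0.2·0.1429) ≈ 0.9231
After a geochemical assay='background': P(ore) = 0.6·0.9231 / (0.6·0.9231 + 0.8·0.0769) ≈ 0.9000

0.900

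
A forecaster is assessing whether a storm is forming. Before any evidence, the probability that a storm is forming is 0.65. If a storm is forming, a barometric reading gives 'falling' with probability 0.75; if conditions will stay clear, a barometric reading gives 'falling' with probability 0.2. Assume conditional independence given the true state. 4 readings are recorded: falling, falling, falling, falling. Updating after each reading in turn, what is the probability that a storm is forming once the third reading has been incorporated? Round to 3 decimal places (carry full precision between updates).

After 'falling': P(storm) = 0.75·0.6500 / (0.75·0.6500 + 0.2·0.3500) ≈ 0.8744
After 'falling': P(storm) = 0.75·0.8744 / (0.75·0.8744 + 0.2·0.1256) ≈ 0.9631
After 'falling': P(storm) = 0.75·0.9631 / (0.75·0.9631 + 0.2·0.0369) ≈ 0.9899

0.990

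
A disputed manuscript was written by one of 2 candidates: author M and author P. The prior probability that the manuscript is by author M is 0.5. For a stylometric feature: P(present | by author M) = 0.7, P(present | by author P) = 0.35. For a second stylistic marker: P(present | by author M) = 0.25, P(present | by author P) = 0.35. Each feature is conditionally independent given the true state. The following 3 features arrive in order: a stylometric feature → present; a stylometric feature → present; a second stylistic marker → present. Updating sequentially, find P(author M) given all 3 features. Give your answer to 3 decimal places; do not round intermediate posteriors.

After a stylometric feature='present': P(author M) = 0.7·0.5000 / (0.7·0.5000 + 0.35·0.5000) ≈ 0.6667
After a stylometric feature='present': P(author M) = 0.7·0.6667 / (0.7·0.6667 + 0.35·0.3333) ≈ 0.8000
After a second stylistic marker='present': P(author M) = 0.25·0.8000 / (0.25·0.8000 + 0.35·0.2000) ≈ 0.7407

0.741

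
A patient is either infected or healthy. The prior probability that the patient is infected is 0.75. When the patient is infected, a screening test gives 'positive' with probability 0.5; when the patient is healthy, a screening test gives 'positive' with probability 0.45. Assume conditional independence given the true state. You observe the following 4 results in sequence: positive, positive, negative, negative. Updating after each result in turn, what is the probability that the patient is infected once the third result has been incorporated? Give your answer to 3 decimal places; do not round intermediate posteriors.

After 'positive': P(infected) = 0.5·0.7500 / (0.5·0.7500 + 0.45·0.2500) ≈ 0.7692
After 'positive': P(infected) = 0.5·0.7692 / (0.5·0.7692 + 0.45·0.2308) ≈ 0.7874
After 'negative': P(infected) = 0.5·0.7874 / (0.5·0.7874 + 0.55·0.2126) ≈ 0.7710

0.771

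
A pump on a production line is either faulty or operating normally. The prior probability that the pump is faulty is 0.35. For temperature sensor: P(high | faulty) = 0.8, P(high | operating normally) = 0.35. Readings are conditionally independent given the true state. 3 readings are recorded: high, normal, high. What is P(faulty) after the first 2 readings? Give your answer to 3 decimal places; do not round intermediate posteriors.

0.275

After 'high': P(faulty) = 0.8·0.3500 / (0.8·0.3500 + 0.35·0.6500) ≈ 0.5517
After 'normal': P(faulty) = 0.2·0.5517 / (0.2·0.5517 + 0.65·0.4483) ≈ 0.2747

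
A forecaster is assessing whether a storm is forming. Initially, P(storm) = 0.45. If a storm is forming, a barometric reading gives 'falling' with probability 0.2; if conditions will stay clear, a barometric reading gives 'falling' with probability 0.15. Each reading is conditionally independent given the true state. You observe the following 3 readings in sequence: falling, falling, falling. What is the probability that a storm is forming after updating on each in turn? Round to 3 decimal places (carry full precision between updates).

After 'falling': P(storm) = 0.2·0.4500 / (0.2·0.4500 + 0.15·0.5500) ≈ 0.5217
After 'falling': P(storm) = 0.2·0.5217 / (0.2·0.5217 + 0.15·0.4783) ≈ 0.5926
After 'falling': P(storm) = 0.2·0.5926 / (0.2·0.5926 + 0.15·0.4074) ≈ 0.6598

0.660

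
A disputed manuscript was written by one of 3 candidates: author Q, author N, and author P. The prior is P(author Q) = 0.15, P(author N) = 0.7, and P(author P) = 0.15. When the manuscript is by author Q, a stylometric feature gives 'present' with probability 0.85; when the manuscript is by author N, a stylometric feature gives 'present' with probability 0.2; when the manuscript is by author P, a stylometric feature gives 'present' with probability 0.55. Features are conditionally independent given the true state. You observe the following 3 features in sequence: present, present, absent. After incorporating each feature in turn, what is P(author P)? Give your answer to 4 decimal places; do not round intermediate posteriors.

0.3456

Apply Bayes' rule sequentially, carrying P(author P) forward.
After 'present': normaliser = 0.85·0.1500 + 0.2·0.7000 + 0.55·0.1500; P(author Q) ≈ 0.3643, P(author N) ≈ 0.4000, P(author P) ≈ 0.2357
After 'present': normaliser = 0.85·0.3643 + 0.2·0.4000 + 0.55·0.2357; P(author Q) ≈ 0.5963, P(author N) ≈ 0.1541, P(author P) ≈ 0.2497
After 'absent': normaliser = 0.15·0.5963 + 0.8·0.1541 + 0.45·0.2497; P(author Q) ≈ 0.2752, P(author N) ≈ 0.3792, P(author P) ≈ 0.3456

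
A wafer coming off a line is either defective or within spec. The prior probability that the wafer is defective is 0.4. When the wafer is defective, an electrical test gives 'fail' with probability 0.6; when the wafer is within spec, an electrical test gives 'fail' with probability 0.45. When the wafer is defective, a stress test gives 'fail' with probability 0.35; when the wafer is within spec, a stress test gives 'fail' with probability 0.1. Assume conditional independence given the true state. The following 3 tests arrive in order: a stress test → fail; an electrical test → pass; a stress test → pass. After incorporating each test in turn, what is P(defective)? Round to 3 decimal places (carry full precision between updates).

After a stress test='fail': P(defective) = 0.35·0.4000 / (0.35·0.4000 + 0.1·0.6000) ≈ 0.7000
After an electrical test='pass': P(defective) = 0.4·0.7000 / (0.4·0.7000 + 0.55·0.3000) ≈ 0.6292
After a stress test='pass': P(defective) = 0.65·0.6292 / (0.65·0.6292 + 0.9·0.3708) ≈ 0.5507

0.551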